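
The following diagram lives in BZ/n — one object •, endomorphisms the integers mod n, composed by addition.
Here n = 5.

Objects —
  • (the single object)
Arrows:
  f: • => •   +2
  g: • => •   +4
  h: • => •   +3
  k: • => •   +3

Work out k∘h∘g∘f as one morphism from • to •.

Answer: +2

Derivation:
  0 +2≡2 +4≡1 +3≡4 +3≡2  (mod 5)
⟦path⟧: +2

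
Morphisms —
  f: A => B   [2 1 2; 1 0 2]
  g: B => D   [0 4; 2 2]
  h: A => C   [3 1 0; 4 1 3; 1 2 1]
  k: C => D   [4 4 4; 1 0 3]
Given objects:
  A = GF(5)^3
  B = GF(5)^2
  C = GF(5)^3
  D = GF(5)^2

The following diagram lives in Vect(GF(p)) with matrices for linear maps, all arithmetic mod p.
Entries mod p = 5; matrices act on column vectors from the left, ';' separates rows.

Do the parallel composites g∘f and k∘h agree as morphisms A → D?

1) trace f;g:
  e0=(1,0,0) f=>(2,1) g=>(4,1)
  e1=(0,1,0) f=>(1,0) g=>(0,2)
  e2=(0,0,1) f=>(2,2) g=>(3,3)
  result₁ = [4 0 3; 1 2 3]
2) trace h;k:
  e0=(1,0,0) h=>(3,4,1) k=>(2,1)
  e1=(0,1,0) h=>(1,1,2) k=>(1,2)
  e2=(0,0,1) h=>(0,3,1) k=>(1,3)
  result₂ = [2 1 1; 1 2 3]
Equal? differ; not commutative

Answer: DOES NOT COMMUTE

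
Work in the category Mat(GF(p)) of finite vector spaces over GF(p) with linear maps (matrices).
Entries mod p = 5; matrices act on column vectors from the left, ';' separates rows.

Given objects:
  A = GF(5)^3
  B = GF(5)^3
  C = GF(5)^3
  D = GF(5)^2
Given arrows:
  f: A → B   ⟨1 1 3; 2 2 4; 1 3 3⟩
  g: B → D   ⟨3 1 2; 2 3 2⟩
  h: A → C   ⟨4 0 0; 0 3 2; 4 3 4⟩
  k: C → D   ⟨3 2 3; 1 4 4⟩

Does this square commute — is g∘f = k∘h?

Answer: DOES NOT COMMUTE

Work:
1) trace f;g:
  e0=(1,0,0) f→(1,2,1) g→(2,0)
  e1=(0,1,0) f→(1,2,3) g→(1,4)
  e2=(0,0,1) f→(3,4,3) g→(4,4)
  result₁ = ⟨2 1 4; 0 4 4⟩
2) trace h;k:
  e0=(1,0,0) h→(4,0,4) k→(4,0)
  e1=(0,1,0) h→(0,3,3) k→(0,4)
  e2=(0,0,1) h→(0,2,4) k→(1,4)
  result₂ = ⟨4 0 1; 0 4 4⟩
Equal? distinct morphisms ✗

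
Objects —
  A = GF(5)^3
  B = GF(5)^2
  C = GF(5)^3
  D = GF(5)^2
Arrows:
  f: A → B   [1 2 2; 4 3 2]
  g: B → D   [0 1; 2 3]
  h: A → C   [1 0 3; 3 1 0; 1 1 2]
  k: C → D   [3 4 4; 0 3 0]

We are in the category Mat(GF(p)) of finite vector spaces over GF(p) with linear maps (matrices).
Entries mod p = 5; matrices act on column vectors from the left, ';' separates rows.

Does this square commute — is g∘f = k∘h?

Along f;g (path 1):
  e0=⟨1,0,0⟩ f→⟨1,4⟩ g→⟨4,4⟩
  e1=⟨0,1,0⟩ f→⟨2,3⟩ g→⟨3,3⟩
  e2=⟨0,0,1⟩ f→⟨2,2⟩ g→⟨2,0⟩
  composite₁ = [4 3 2; 4 3 0]
Along h;k (path 2):
  e0=⟨1,0,0⟩ h→⟨1,3,1⟩ k→⟨4,4⟩
  e1=⟨0,1,0⟩ h→⟨0,1,1⟩ k→⟨3,3⟩
  e2=⟨0,0,1⟩ h→⟨3,0,2⟩ k→⟨2,0⟩
  composite₂ = [4 3 2; 4 3 0]
Equal? equal; square commutes

Answer: COMMUTES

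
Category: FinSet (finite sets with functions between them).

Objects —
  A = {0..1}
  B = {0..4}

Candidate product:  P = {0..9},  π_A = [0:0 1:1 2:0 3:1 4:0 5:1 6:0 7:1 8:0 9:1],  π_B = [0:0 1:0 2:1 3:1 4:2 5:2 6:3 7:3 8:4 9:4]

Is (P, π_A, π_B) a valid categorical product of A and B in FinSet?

Answer: VALID PRODUCT

Trace:
|A|·|B| = 2·5 = 10;  |P| = 10
Check the pairing map k ↦ (π_A(k), π_B(k)):
  0 : (0,0)
  1 : (1,0)
  2 : (0,1)
  3 : (1,1)
  4 : (0,2)
  5 : (1,2)
  6 : (0,3)
  7 : (1,3)
  8 : (0,4)
  9 : (1,4)
distinct pairs in image: 10 / 10 needed
  → bijection onto A×B; projections well-typed.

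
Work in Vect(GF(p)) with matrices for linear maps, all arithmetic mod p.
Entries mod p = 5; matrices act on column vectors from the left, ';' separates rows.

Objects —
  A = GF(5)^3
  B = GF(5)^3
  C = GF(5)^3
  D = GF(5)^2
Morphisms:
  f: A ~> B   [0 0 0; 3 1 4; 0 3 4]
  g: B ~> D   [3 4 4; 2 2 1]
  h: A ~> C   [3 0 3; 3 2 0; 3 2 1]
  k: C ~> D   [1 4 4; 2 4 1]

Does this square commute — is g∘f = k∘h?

Answer: COMMUTES

Trace:
Along f;g (path 1):
  e0=[1,0,0] f~>[0,3,0] g~>[2,1]
  e1=[0,1,0] f~>[0,1,3] g~>[1,0]
  e2=[0,0,1] f~>[0,4,4] g~>[2,2]
  composite₁ = [2 1 2; 1 0 2]
Along h;k (path 2):
  e0=[1,0,0] h~>[3,3,3] k~>[2,1]
  e1=[0,1,0] h~>[0,2,2] k~>[1,0]
  e2=[0,0,1] h~>[3,0,1] k~>[2,2]
  composite₂ = [2 1 2; 1 0 2]
Equal? YES — commutes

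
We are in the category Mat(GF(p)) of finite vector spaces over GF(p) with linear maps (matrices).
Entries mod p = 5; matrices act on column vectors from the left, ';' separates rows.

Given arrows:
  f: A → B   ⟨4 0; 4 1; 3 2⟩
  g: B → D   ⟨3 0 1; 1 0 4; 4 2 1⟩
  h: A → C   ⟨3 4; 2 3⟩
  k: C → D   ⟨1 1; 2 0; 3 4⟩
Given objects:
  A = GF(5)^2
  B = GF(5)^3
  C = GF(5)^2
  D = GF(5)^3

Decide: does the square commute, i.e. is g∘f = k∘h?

Answer: COMMUTES

Trace:
Along f;g (path 1):
  e0=[1,0] f→[4,4,3] g→[0,1,2]
  e1=[0,1] f→[0,1,2] g→[2,3,4]
  composite₁ = ⟨0 2; 1 3; 2 4⟩
Along h;k (path 2):
  e0=[1,0] h→[3,2] k→[0,1,2]
  e1=[0,1] h→[4,3] k→[2,3,4]
  composite₂ = ⟨0 2; 1 3; 2 4⟩
Equal? same morphism ✓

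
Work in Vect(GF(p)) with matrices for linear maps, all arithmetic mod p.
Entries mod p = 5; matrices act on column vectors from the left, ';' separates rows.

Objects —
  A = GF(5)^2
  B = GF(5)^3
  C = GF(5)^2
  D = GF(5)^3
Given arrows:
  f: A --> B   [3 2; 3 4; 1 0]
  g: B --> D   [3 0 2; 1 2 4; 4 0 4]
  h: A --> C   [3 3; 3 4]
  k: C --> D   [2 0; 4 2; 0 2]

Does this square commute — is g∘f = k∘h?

Answer: COMMUTES

Work:
Along f;g (path 1):
  e0=[1,0] f-->[3,3,1] g-->[1,3,1]
  e1=[0,1] f-->[2,4,0] g-->[1,0,3]
  composite₁ = [1 1; 3 0; 1 3]
Along h;k (path 2):
  e0=[1,0] h-->[3,3] k-->[1,3,1]
  e1=[0,1] h-->[3,4] k-->[1,0,3]
  composite₂ = [1 1; 3 0; 1 3]
Equal? same morphism ✓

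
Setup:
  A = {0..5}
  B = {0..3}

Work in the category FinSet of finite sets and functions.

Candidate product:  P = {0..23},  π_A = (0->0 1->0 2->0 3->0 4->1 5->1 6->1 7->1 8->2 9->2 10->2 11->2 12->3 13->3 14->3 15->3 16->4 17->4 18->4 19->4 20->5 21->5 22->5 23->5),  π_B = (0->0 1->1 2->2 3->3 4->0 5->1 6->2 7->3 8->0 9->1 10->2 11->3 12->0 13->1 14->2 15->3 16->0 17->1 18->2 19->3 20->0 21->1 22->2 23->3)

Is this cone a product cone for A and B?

|A|·|B| = 6·4 = 24;  |P| = 24
Check the pairing map k ↦ (π_A(k), π_B(k)):
  0 -> (0,0)
  1 -> (0,1)
  2 -> (0,2)
  3 -> (0,3)
  4 -> (1,0)
  5 -> (1,1)
  6 -> (1,2)
  7 -> (1,3)
  8 -> (2,0)
  9 -> (2,1)
  10 -> (2,2)
  11 -> (2,3)
  12 -> (3,0)
  13 -> (3,1)
  14 -> (3,2)
  15 -> (3,3)
  16 -> (4,0)
  17 -> (4,1)
  18 -> (4,2)
  19 -> (4,3)
  20 -> (5,0)
  21 -> (5,1)
  22 -> (5,2)
  23 -> (5,3)
distinct pairs in image: 24 / 24 needed
  → bijection onto A×B; projections well-typed.

Answer: VALID PRODUCT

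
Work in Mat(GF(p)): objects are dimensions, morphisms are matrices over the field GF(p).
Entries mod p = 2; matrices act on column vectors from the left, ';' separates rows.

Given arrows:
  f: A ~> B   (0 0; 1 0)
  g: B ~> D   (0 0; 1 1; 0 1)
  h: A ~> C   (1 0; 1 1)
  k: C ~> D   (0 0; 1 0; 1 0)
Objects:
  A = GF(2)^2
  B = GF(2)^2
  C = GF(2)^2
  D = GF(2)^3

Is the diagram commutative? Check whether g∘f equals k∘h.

Path 1 = f;g:
  e0=⟨1,0⟩ f~>⟨0,1⟩ g~>⟨0,1,1⟩
  e1=⟨0,1⟩ f~>⟨0,0⟩ g~>⟨0,0,0⟩
  ⟦path⟧₁ = (0 0; 1 0; 1 0)
Path 2 = h;k:
  e0=⟨1,0⟩ h~>⟨1,1⟩ k~>⟨0,1,1⟩
  e1=⟨0,1⟩ h~>⟨0,1⟩ k~>⟨0,0,0⟩
  ⟦path⟧₂ = (0 0; 1 0; 1 0)
Equal? equal; square commutes

Answer: COMMUTES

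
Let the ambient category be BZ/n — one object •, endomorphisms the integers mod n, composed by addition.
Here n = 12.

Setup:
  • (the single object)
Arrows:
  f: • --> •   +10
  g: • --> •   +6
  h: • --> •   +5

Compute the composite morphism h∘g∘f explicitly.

Answer: +9

Derivation:
  0 +10≡10 +6≡4 +5≡9  (mod 12)
result: +9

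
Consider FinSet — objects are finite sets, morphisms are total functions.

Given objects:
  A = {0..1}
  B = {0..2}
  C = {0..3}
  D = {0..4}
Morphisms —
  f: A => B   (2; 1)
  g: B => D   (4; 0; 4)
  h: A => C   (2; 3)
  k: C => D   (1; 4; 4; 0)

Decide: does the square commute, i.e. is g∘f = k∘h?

Answer: COMMUTES

Derivation:
Path 1 = f;g:
  0 f=>2 g=>4
  1 f=>1 g=>0
  composite₁ = (4; 0)
Path 2 = h;k:
  0 h=>2 k=>4
  1 h=>3 k=>0
  composite₂ = (4; 0)
Equal? same morphism ✓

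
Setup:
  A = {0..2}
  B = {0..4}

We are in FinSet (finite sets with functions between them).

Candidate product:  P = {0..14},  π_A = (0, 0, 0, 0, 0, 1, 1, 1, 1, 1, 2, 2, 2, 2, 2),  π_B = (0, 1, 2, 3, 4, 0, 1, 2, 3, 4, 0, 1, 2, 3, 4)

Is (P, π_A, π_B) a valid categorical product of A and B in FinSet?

Answer: VALID PRODUCT

Trace:
|A|·|B| = 3·5 = 15;  |P| = 15
Check the pairing map k ↦ (π_A(k), π_B(k)):
  0 -> (0,0)
  1 -> (0,1)
  2 -> (0,2)
  3 -> (0,3)
  4 -> (0,4)
  5 -> (1,0)
  6 -> (1,1)
  7 -> (1,2)
  8 -> (1,3)
  9 -> (1,4)
  10 -> (2,0)
  11 -> (2,1)
  12 -> (2,2)
  13 -> (2,3)
  14 -> (2,4)
distinct pairs in image: 15 / 15 needed
  → bijection onto A×B; projections well-typed.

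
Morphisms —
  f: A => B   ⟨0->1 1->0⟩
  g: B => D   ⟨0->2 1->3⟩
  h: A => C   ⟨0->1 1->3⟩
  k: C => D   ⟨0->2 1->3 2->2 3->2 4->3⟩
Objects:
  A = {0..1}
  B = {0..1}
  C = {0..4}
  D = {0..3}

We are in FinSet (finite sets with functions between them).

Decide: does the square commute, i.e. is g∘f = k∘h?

Answer: COMMUTES

Derivation:
Path 1 = f;g:
  0 f=>1 g=>3
  1 f=>0 g=>2
  result₁ = ⟨0->3 1->2⟩
Path 2 = h;k:
  0 h=>1 k=>3
  1 h=>3 k=>2
  result₂ = ⟨0->3 1->2⟩
Equal? same morphism ✓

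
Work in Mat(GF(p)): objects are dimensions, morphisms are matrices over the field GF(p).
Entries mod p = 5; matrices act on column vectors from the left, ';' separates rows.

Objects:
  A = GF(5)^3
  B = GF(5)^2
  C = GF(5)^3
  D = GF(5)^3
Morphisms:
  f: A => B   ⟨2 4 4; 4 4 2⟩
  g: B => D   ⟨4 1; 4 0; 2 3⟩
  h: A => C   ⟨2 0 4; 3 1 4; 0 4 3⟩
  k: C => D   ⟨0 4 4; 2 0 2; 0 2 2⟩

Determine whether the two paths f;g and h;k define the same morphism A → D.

1) trace f;g:
  e0=(1,0,0) f=>(2,4) g=>(2,3,1)
  e1=(0,1,0) f=>(4,4) g=>(0,1,0)
  e2=(0,0,1) f=>(4,2) g=>(3,1,4)
  ⟦path⟧₁ = ⟨2 0 3; 3 1 1; 1 0 4⟩
2) trace h;k:
  e0=(1,0,0) h=>(2,3,0) k=>(2,4,1)
  e1=(0,1,0) h=>(0,1,4) k=>(0,3,0)
  e2=(0,0,1) h=>(4,4,3) k=>(3,4,4)
  ⟦path⟧₂ = ⟨2 0 3; 4 3 4; 1 0 4⟩
Equal? differ; not commutative

Answer: DOES NOT COMMUTE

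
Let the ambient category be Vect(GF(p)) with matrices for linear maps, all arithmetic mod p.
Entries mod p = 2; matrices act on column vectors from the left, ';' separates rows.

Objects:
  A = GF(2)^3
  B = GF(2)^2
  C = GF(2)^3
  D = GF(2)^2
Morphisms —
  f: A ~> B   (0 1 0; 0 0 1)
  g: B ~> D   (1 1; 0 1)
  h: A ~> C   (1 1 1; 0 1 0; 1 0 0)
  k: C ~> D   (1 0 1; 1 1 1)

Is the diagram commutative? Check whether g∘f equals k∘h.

Answer: COMMUTES

Derivation:
Path 1 = f;g:
  e0=[1,0,0] f~>[0,0] g~>[0,0]
  e1=[0,1,0] f~>[1,0] g~>[1,0]
  e2=[0,0,1] f~>[0,1] g~>[1,1]
  ⟦path⟧₁ = (0 1 1; 0 0 1)
Path 2 = h;k:
  e0=[1,0,0] h~>[1,0,1] k~>[0,0]
  e1=[0,1,0] h~>[1,1,0] k~>[1,0]
  e2=[0,0,1] h~>[1,0,0] k~>[1,1]
  ⟦path⟧₂ = (0 1 1; 0 0 1)
Equal? same morphism ✓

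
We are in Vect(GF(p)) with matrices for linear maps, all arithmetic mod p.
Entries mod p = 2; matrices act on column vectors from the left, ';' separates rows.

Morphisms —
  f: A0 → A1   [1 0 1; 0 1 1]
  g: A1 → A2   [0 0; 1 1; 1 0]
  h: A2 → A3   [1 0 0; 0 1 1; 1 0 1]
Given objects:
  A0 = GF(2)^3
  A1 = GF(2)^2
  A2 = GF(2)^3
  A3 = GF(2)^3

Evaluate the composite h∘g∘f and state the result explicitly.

  e0=[1,0,0] f→[1,0] g→[0,1,1] h→[0,0,1]
  e1=[0,1,0] f→[0,1] g→[0,1,0] h→[0,1,0]
  e2=[0,0,1] f→[1,1] g→[0,0,1] h→[0,1,1]
composite: [0 0 0; 0 1 1; 1 0 1]

Answer: [0 0 0; 0 1 1; 1 0 1]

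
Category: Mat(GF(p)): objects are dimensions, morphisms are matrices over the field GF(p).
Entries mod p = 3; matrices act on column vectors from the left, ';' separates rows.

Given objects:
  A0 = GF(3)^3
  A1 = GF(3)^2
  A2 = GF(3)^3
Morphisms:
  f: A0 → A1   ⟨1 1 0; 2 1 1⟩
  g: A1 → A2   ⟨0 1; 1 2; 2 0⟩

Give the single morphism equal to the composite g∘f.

Answer: ⟨2 1 1; 2 0 2; 2 2 0⟩

Trace:
  e0=[1,0,0] f→[1,2] g→[2,2,2]
  e1=[0,1,0] f→[1,1] g→[1,0,2]
  e2=[0,0,1] f→[0,1] g→[1,2,0]
composite: ⟨2 1 1; 2 0 2; 2 2 0⟩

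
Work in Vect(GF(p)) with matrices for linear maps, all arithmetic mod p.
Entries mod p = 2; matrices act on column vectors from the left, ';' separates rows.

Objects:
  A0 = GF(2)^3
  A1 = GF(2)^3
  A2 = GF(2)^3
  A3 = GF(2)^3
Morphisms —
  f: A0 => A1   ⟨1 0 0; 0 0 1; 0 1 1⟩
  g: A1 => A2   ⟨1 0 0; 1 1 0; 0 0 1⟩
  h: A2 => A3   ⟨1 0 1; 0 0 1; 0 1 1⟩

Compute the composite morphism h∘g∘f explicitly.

Answer: ⟨1 1 1; 0 1 1; 1 1 0⟩

Derivation:
  e0=⟨1,0,0⟩ f=>⟨1,0,0⟩ g=>⟨1,1,0⟩ h=>⟨1,0,1⟩
  e1=⟨0,1,0⟩ f=>⟨0,0,1⟩ g=>⟨0,0,1⟩ h=>⟨1,1,1⟩
  e2=⟨0,0,1⟩ f=>⟨0,1,1⟩ g=>⟨0,1,1⟩ h=>⟨1,1,0⟩
⟦path⟧: ⟨1 1 1; 0 1 1; 1 1 0⟩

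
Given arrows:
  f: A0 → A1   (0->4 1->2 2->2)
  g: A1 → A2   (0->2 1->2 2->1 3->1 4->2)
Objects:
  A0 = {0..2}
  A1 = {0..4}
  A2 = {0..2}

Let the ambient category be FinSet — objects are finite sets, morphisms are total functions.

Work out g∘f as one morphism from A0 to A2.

  0 f→4 g→2
  1 f→2 g→1
  2 f→2 g→1
⟦path⟧: (0->2 1->1 2->1)

Answer: (0->2 1->1 2->1)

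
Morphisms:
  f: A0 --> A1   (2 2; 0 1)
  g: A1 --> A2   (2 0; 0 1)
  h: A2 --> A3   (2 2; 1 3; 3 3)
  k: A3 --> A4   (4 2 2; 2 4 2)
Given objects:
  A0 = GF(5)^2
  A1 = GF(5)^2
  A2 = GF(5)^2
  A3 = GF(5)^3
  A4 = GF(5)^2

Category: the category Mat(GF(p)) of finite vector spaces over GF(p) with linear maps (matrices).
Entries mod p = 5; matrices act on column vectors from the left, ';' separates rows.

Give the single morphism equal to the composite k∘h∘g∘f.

  e0=⟨1,0⟩ f-->⟨2,0⟩ g-->⟨4,0⟩ h-->⟨3,4,2⟩ k-->⟨4,1⟩
  e1=⟨0,1⟩ f-->⟨2,1⟩ g-->⟨4,1⟩ h-->⟨0,2,0⟩ k-->⟨4,3⟩
result: (4 4; 1 3)

Answer: (4 4; 1 3)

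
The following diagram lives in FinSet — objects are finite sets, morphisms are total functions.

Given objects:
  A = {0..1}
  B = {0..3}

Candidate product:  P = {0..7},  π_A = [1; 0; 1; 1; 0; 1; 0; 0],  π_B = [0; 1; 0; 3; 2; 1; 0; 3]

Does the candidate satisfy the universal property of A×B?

Answer: NOT A VALID PRODUCT — duplicate pair at indices 0,2

Derivation:
|A|·|B| = 2·4 = 8;  |P| = 8
Check the pairing map k ↦ (π_A(k), π_B(k)):
  0 : (1,0)
  1 : (0,1)
  2 : (1,0)  ✗ repeats pair of k=0
  3 : (1,3)
  4 : (0,2)
  5 : (1,1)
  6 : (0,0)
  7 : (0,3)
distinct pairs in image: 7 / 8 needed
  → (1,0) hit at k=0 and k=2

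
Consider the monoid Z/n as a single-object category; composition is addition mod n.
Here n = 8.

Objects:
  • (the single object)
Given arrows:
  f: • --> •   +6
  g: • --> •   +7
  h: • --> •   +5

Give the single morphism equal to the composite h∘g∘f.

  0 +6≡6 +7≡5 +5≡2  (mod 8)
result: +2

Answer: +2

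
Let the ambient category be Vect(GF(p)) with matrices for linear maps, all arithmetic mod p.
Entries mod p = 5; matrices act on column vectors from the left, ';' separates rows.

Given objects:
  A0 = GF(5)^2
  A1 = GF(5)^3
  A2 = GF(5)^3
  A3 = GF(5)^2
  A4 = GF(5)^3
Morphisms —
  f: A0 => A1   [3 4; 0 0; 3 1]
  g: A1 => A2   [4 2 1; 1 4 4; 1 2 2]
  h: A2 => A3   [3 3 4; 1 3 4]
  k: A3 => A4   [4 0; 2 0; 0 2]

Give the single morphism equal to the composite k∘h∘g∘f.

  e0=(1,0) f=>(3,0,3) g=>(0,0,4) h=>(1,1) k=>(4,2,2)
  e1=(0,1) f=>(4,0,1) g=>(2,3,1) h=>(4,0) k=>(1,3,0)
result: [4 1; 2 3; 2 0]

Answer: [4 1; 2 3; 2 0]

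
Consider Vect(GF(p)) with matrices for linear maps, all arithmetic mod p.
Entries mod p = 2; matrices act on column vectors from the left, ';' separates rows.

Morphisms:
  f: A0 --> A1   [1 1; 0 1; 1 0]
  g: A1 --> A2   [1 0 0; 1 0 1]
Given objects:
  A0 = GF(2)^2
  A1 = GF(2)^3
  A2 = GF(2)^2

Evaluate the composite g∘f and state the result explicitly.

  e0=[1,0] f-->[1,0,1] g-->[1,0]
  e1=[0,1] f-->[1,1,0] g-->[1,1]
composite: [1 1; 0 1]

Answer: [1 1; 0 1]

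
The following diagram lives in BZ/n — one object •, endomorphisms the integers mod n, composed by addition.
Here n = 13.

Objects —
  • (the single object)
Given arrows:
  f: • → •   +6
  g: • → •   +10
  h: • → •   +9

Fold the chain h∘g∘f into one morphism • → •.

Answer: +12

Derivation:
  0 +6≡6 +10≡3 +9≡12  (mod 13)
result: +12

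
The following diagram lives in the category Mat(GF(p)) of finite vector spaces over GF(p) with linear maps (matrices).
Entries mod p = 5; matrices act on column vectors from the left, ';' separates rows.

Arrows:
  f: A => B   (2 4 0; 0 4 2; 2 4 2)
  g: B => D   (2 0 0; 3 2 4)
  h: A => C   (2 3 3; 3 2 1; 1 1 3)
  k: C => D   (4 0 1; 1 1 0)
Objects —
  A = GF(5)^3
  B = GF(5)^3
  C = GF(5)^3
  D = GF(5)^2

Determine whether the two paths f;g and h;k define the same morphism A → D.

1) trace f;g:
  e0=⟨1,0,0⟩ f=>⟨2,0,2⟩ g=>⟨4,4⟩
  e1=⟨0,1,0⟩ f=>⟨4,4,4⟩ g=>⟨3,1⟩
  e2=⟨0,0,1⟩ f=>⟨0,2,2⟩ g=>⟨0,2⟩
  composite₁ = (4 3 0; 4 1 2)
2) trace h;k:
  e0=⟨1,0,0⟩ h=>⟨2,3,1⟩ k=>⟨4,0⟩
  e1=⟨0,1,0⟩ h=>⟨3,2,1⟩ k=>⟨3,0⟩
  e2=⟨0,0,1⟩ h=>⟨3,1,3⟩ k=>⟨0,4⟩
  composite₂ = (4 3 0; 0 0 4)
Equal? distinct morphisms ✗

Answer: DOES NOT COMMUTE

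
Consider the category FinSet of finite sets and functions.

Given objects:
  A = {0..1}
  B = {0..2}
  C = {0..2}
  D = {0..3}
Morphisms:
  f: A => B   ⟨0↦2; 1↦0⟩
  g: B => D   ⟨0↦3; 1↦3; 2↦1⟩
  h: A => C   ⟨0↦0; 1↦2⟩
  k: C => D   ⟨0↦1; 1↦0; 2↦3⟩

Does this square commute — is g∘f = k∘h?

1) trace f;g:
  0 f=>2 g=>1
  1 f=>0 g=>3
  ⟦path⟧₁ = ⟨0↦1; 1↦3⟩
2) trace h;k:
  0 h=>0 k=>1
  1 h=>2 k=>3
  ⟦path⟧₂ = ⟨0↦1; 1↦3⟩
Equal? same morphism ✓

Answer: COMMUTES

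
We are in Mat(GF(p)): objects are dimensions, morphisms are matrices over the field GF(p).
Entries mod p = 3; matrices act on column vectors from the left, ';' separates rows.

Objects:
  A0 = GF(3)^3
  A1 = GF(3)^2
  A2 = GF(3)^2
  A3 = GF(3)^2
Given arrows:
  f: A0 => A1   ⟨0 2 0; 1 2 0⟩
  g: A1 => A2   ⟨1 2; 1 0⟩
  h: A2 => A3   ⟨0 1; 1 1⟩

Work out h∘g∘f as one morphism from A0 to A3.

Answer: ⟨0 2 0; 2 2 0⟩

Derivation:
  e0=[1,0,0] f=>[0,1] g=>[2,0] h=>[0,2]
  e1=[0,1,0] f=>[2,2] g=>[0,2] h=>[2,2]
  e2=[0,0,1] f=>[0,0] g=>[0,0] h=>[0,0]
composite: ⟨0 2 0; 2 2 0⟩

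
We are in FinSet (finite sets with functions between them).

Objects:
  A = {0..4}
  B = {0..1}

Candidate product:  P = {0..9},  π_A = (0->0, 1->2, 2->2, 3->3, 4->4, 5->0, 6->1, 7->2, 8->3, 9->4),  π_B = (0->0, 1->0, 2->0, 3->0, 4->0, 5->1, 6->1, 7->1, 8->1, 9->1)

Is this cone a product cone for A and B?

|A|·|B| = 5·2 = 10;  |P| = 10
Check the pairing map k ↦ (π_A(k), π_B(k)):
  0 -> (0,0)
  1 -> (2,0)
  2 -> (2,0)  ✗ repeats pair of k=1
  3 -> (3,0)
  4 -> (4,0)
  5 -> (0,1)
  6 -> (1,1)
  7 -> (2,1)
  8 -> (3,1)
  9 -> (4,1)
distinct pairs in image: 9 / 10 needed
  → (2,0) hit at k=1 and k=2

Answer: NOT A VALID PRODUCT — duplicate pair at indices 2,1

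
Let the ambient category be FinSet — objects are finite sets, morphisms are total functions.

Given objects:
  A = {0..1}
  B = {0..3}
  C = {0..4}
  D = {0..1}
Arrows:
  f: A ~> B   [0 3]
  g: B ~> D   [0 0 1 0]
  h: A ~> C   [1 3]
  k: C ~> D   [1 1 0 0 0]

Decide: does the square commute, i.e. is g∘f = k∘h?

Answer: DOES NOT COMMUTE

Work:
1) trace f;g:
  0 f~>0 g~>0
  1 f~>3 g~>0
  result₁ = [0 0]
2) trace h;k:
  0 h~>1 k~>1
  1 h~>3 k~>0
  result₂ = [1 0]
Equal? distinct morphisms ✗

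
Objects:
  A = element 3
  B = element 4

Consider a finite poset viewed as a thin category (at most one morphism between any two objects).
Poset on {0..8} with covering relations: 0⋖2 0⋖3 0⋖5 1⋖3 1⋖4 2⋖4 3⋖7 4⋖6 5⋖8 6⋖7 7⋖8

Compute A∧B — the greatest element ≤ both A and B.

Common predecessors of 3,4: {0,1}
  maximal lower bounds 0 and 1 are incomparable: neither 0⊑1 nor 1⊑0
→ no greatest lower bound exists

Answer: NO MEET EXISTS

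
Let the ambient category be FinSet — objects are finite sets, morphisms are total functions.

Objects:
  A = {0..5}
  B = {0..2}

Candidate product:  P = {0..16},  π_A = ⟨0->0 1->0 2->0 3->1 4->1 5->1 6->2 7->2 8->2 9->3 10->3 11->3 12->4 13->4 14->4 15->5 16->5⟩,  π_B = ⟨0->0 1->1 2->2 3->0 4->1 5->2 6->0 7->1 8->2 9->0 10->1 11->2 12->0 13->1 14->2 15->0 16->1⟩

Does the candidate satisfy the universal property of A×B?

Answer: NOT A VALID PRODUCT — |P|=17 ≠ |A|·|B|=18

Trace:
|A|·|B| = 6·3 = 18;  |P| = 17
  → cardinalities differ; no bijection possible.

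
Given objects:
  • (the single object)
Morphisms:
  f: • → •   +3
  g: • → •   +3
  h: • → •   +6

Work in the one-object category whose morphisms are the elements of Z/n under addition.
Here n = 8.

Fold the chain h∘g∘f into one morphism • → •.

Answer: +4

Trace:
  0 +3≡3 +3≡6 +6≡4  (mod 8)
result: +4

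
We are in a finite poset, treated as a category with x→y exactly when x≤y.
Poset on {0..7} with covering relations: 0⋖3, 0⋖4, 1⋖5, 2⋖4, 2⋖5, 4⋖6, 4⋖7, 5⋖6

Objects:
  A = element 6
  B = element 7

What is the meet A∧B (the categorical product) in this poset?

Common predecessors of 6,7: {0,2,4}
  0 ≤ 4
  2 ≤ 4
  4 ≤ 4
glb = 4

Answer: A∧B = 4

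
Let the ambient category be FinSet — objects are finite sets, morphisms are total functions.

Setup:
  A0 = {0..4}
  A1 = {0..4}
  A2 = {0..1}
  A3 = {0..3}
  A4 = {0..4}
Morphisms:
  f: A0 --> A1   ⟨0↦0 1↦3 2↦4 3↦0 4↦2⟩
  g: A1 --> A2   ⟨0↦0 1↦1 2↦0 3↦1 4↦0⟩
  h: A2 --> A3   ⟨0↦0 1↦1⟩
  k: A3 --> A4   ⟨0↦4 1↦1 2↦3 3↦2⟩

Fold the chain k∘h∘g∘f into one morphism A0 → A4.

Answer: ⟨0↦4 1↦1 2↦4 3↦4 4↦4⟩

Trace:
  0 f-->0 g-->0 h-->0 k-->4
  1 f-->3 g-->1 h-->1 k-->1
  2 f-->4 g-->0 h-->0 k-->4
  3 f-->0 g-->0 h-->0 k-->4
  4 f-->2 g-->0 h-->0 k-->4
result: ⟨0↦4 1↦1 2↦4 3↦4 4↦4⟩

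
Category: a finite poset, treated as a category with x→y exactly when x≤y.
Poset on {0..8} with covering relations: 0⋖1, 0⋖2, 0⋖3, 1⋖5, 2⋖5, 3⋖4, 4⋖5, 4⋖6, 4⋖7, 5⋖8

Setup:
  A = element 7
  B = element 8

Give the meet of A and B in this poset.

Lower bounds of A=7 and B=8: {0,3,4}
  0 <= 4
  3 <= 4
  4 <= 4
glb = 4

Answer: A∧B = 4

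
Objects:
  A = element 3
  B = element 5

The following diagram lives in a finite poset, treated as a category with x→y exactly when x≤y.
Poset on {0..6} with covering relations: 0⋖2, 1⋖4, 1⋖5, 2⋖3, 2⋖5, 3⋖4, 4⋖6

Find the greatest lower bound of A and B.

{x : x⊑A ∧ x⊑B} = {0,2}  (A=3, B=5)
  0 ⊑ 2
  2 ⊑ 2
glb = 2

Answer: A∧B = 2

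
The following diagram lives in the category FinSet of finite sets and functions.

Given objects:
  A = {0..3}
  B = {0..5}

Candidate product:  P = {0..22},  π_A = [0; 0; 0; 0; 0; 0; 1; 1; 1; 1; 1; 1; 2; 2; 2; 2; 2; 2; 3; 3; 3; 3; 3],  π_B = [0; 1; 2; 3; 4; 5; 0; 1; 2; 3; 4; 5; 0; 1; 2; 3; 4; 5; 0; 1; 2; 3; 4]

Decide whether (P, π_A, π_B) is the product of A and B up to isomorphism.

|A|·|B| = 4·6 = 24;  |P| = 23
  → cardinalities differ; no bijection possible.

Answer: NOT A VALID PRODUCT — |P|=23 ≠ |A|·|B|=24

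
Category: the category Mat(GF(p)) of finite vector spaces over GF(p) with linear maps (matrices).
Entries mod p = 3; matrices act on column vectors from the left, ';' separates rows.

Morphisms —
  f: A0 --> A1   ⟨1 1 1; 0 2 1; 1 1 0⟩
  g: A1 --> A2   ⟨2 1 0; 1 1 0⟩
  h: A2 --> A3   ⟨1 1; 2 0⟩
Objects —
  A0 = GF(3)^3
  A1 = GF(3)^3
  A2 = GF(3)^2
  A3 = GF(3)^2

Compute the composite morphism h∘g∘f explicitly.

Answer: ⟨0 1 2; 1 2 0⟩

Trace:
  e0=(1,0,0) f-->(1,0,1) g-->(2,1) h-->(0,1)
  e1=(0,1,0) f-->(1,2,1) g-->(1,0) h-->(1,2)
  e2=(0,0,1) f-->(1,1,0) g-->(0,2) h-->(2,0)
⟦path⟧: ⟨0 1 2; 1 2 0⟩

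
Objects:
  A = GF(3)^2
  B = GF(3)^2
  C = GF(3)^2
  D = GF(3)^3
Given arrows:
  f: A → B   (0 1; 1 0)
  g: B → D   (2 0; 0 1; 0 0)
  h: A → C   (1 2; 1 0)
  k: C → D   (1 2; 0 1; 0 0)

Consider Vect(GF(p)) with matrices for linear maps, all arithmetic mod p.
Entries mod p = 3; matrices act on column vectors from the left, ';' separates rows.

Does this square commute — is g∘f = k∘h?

Path 1 = f;g:
  e0=(1,0) f→(0,1) g→(0,1,0)
  e1=(0,1) f→(1,0) g→(2,0,0)
  result₁ = (0 2; 1 0; 0 0)
Path 2 = h;k:
  e0=(1,0) h→(1,1) k→(0,1,0)
  e1=(0,1) h→(2,0) k→(2,0,0)
  result₂ = (0 2; 1 0; 0 0)
Equal? equal; square commutes

Answer: COMMUTES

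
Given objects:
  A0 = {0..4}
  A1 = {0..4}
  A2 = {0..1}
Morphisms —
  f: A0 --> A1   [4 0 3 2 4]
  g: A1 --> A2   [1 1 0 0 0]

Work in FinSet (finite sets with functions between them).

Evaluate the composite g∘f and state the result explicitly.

Answer: [0 1 0 0 0]

Trace:
  0 f-->4 g-->0
  1 f-->0 g-->1
  2 f-->3 g-->0
  3 f-->2 g-->0
  4 f-->4 g-->0
⟦path⟧: [0 1 0 0 0]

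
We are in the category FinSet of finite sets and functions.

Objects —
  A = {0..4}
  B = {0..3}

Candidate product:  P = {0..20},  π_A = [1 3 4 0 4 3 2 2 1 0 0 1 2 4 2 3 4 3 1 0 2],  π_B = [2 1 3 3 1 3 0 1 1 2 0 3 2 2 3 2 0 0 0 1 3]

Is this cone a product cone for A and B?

|A|·|B| = 5·4 = 20;  |P| = 21
  → cardinalities differ; no bijection possible.

Answer: NOT A VALID PRODUCT — |P|=21 ≠ |A|·|B|=20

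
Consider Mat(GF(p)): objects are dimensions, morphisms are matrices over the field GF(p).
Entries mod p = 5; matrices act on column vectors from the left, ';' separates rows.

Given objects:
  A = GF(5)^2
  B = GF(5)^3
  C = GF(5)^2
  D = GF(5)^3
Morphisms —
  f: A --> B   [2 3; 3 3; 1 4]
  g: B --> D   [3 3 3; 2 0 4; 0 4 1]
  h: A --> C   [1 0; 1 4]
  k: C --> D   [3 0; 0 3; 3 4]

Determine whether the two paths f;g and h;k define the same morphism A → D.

Along f;g (path 1):
  e0=(1,0) f-->(2,3,1) g-->(3,3,3)
  e1=(0,1) f-->(3,3,4) g-->(0,2,1)
  composite₁ = [3 0; 3 2; 3 1]
Along h;k (path 2):
  e0=(1,0) h-->(1,1) k-->(3,3,2)
  e1=(0,1) h-->(0,4) k-->(0,2,1)
  composite₂ = [3 0; 3 2; 2 1]
Equal? differ; not commutative

Answer: DOES NOT COMMUTE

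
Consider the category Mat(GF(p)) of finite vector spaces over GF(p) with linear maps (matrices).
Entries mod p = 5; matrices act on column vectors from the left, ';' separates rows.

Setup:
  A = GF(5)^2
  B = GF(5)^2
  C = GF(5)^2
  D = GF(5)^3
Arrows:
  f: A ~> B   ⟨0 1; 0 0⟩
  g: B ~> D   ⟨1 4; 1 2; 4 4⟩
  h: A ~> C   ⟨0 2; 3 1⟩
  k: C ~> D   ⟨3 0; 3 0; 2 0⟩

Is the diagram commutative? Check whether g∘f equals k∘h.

Answer: COMMUTES

Trace:
1) trace f;g:
  e0=(1,0) f~>(0,0) g~>(0,0,0)
  e1=(0,1) f~>(1,0) g~>(1,1,4)
  result₁ = ⟨0 1; 0 1; 0 4⟩
2) trace h;k:
  e0=(1,0) h~>(0,3) k~>(0,0,0)
  e1=(0,1) h~>(2,1) k~>(1,1,4)
  result₂ = ⟨0 1; 0 1; 0 4⟩
Equal? equal; square commutes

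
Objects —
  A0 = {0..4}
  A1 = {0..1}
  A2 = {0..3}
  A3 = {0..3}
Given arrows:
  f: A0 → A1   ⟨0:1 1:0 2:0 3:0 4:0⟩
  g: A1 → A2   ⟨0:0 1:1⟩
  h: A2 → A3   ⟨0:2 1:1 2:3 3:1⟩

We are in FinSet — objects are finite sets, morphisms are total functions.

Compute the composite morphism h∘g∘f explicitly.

  0 f→1 g→1 h→1
  1 f→0 g→0 h→2
  2 f→0 g→0 h→2
  3 f→0 g→0 h→2
  4 f→0 g→0 h→2
composite: ⟨0:1 1:2 2:2 3:2 4:2⟩

Answer: ⟨0:1 1:2 2:2 3:2 4:2⟩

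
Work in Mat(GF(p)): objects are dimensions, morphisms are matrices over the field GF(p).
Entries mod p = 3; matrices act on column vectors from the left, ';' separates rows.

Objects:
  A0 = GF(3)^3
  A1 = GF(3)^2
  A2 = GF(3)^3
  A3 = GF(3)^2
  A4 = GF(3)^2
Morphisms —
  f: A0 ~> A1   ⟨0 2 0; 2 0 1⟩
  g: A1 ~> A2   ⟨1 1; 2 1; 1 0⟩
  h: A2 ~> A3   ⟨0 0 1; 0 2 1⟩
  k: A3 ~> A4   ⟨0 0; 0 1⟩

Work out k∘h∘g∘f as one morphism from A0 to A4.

Answer: ⟨0 0 0; 1 1 2⟩

Work:
  e0=(1,0,0) f~>(0,2) g~>(2,2,0) h~>(0,1) k~>(0,1)
  e1=(0,1,0) f~>(2,0) g~>(2,1,2) h~>(2,1) k~>(0,1)
  e2=(0,0,1) f~>(0,1) g~>(1,1,0) h~>(0,2) k~>(0,2)
result: ⟨0 0 0; 1 1 2⟩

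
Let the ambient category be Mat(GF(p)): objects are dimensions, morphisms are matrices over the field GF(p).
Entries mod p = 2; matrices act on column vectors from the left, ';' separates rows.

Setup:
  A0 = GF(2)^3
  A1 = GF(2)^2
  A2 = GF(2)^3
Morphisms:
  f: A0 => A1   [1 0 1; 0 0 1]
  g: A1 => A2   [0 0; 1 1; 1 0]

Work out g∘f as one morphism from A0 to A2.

  e0=[1,0,0] f=>[1,0] g=>[0,1,1]
  e1=[0,1,0] f=>[0,0] g=>[0,0,0]
  e2=[0,0,1] f=>[1,1] g=>[0,0,1]
result: [0 0 0; 1 0 0; 1 0 1]

Answer: [0 0 0; 1 0 0; 1 0 1]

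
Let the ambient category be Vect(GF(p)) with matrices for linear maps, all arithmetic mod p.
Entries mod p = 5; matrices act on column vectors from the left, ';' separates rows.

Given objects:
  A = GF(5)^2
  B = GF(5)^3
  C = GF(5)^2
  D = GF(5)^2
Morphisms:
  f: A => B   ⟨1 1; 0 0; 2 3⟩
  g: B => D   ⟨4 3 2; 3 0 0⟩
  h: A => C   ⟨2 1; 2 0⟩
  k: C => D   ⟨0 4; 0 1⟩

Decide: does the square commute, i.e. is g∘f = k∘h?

1) trace f;g:
  e0=⟨1,0⟩ f=>⟨1,0,2⟩ g=>⟨3,3⟩
  e1=⟨0,1⟩ f=>⟨1,0,3⟩ g=>⟨0,3⟩
  result₁ = ⟨3 0; 3 3⟩
2) trace h;k:
  e0=⟨1,0⟩ h=>⟨2,2⟩ k=>⟨3,2⟩
  e1=⟨0,1⟩ h=>⟨1,0⟩ k=>⟨0,0⟩
  result₂ = ⟨3 0; 2 0⟩
Equal? distinct morphisms ✗

Answer: DOES NOT COMMUTE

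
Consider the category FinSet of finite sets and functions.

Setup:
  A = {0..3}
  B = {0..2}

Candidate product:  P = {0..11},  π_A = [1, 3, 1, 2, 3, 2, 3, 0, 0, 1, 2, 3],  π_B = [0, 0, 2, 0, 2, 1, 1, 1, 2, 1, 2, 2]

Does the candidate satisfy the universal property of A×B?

Answer: NOT A VALID PRODUCT — duplicate pair at indices 4,11

Work:
|A|·|B| = 4·3 = 12;  |P| = 12
Check the pairing map k ↦ (π_A(k), π_B(k)):
  0 ↦ (1,0)
  1 ↦ (3,0)
  2 ↦ (1,2)
  3 ↦ (2,0)
  4 ↦ (3,2)
  5 ↦ (2,1)
  6 ↦ (3,1)
  7 ↦ (0,1)
  8 ↦ (0,2)
  9 ↦ (1,1)
  10 ↦ (2,2)
  11 ↦ (3,2)  ✗ repeats pair of k=4
distinct pairs in image: 11 / 12 needed
  → (3,2) hit at k=4 and k=11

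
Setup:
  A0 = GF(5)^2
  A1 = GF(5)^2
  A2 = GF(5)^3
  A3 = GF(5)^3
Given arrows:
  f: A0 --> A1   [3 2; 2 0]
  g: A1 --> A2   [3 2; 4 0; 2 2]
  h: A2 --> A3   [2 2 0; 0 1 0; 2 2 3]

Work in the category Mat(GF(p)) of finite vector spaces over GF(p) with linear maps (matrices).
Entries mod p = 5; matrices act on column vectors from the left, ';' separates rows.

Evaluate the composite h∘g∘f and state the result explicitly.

  e0=⟨1,0⟩ f-->⟨3,2⟩ g-->⟨3,2,0⟩ h-->⟨0,2,0⟩
  e1=⟨0,1⟩ f-->⟨2,0⟩ g-->⟨1,3,4⟩ h-->⟨3,3,0⟩
result: [0 3; 2 3; 0 0]

Answer: [0 3; 2 3; 0 0]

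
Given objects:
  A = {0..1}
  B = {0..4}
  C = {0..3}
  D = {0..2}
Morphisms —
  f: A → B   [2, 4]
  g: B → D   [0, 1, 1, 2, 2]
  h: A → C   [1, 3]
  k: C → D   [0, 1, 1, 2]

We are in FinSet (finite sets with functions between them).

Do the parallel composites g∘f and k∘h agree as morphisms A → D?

Path 1 = f;g:
  0 f→2 g→1
  1 f→4 g→2
  ⟦path⟧₁ = [1, 2]
Path 2 = h;k:
  0 h→1 k→1
  1 h→3 k→2
  ⟦path⟧₂ = [1, 2]
Equal? same morphism ✓

Answer: COMMUTES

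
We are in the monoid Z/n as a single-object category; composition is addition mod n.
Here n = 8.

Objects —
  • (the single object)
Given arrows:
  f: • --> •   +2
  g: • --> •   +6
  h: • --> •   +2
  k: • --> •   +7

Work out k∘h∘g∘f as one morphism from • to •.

Answer: +1

Trace:
  0 +2≡2 +6≡0 +2≡2 +7≡1  (mod 8)
⟦path⟧: +1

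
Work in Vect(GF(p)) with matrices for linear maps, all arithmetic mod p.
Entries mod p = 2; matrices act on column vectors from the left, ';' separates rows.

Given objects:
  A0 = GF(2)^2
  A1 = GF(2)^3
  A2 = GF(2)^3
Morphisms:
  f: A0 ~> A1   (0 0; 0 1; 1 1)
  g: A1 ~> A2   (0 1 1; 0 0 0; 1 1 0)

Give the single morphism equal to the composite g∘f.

  e0=(1,0) f~>(0,0,1) g~>(1,0,0)
  e1=(0,1) f~>(0,1,1) g~>(0,0,1)
composite: (1 0; 0 0; 0 1)

Answer: (1 0; 0 0; 0 1)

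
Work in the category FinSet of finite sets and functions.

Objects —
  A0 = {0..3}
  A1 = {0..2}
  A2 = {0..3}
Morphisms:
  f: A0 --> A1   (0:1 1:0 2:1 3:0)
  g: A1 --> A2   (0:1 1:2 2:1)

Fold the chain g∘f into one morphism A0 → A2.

  0 f-->1 g-->2
  1 f-->0 g-->1
  2 f-->1 g-->2
  3 f-->0 g-->1
⟦path⟧: (0:2 1:1 2:2 3:1)

Answer: (0:2 1:1 2:2 3:1)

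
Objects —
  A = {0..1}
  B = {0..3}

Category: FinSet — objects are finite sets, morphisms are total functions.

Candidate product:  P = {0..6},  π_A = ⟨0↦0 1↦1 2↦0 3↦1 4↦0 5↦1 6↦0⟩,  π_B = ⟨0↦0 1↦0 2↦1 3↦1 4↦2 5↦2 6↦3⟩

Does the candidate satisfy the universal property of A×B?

|A|·|B| = 2·4 = 8;  |P| = 7
  → cardinalities differ; no bijection possible.

Answer: NOT A VALID PRODUCT — |P|=7 ≠ |A|·|B|=8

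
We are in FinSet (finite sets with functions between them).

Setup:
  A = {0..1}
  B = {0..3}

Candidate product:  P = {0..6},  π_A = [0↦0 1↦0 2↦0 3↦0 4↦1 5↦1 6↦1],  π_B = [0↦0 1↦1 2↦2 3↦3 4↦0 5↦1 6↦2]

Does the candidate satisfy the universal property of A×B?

|A|·|B| = 2·4 = 8;  |P| = 7
  → cardinalities differ; no bijection possible.

Answer: NOT A VALID PRODUCT — |P|=7 ≠ |A|·|B|=8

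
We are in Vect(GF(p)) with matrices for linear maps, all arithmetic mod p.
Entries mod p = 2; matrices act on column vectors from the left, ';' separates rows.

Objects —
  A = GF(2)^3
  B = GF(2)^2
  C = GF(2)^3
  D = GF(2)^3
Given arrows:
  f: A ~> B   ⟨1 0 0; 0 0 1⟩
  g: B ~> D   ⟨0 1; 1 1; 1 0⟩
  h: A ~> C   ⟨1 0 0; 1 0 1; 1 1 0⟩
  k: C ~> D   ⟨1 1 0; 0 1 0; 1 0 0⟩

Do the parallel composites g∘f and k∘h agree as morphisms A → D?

Answer: COMMUTES

Derivation:
1) trace f;g:
  e0=[1,0,0] f~>[1,0] g~>[0,1,1]
  e1=[0,1,0] f~>[0,0] g~>[0,0,0]
  e2=[0,0,1] f~>[0,1] g~>[1,1,0]
  result₁ = ⟨0 0 1; 1 0 1; 1 0 0⟩
2) trace h;k:
  e0=[1,0,0] h~>[1,1,1] k~>[0,1,1]
  e1=[0,1,0] h~>[0,0,1] k~>[0,0,0]
  e2=[0,0,1] h~>[0,1,0] k~>[1,1,0]
  result₂ = ⟨0 0 1; 1 0 1; 1 0 0⟩
Equal? YES — commutes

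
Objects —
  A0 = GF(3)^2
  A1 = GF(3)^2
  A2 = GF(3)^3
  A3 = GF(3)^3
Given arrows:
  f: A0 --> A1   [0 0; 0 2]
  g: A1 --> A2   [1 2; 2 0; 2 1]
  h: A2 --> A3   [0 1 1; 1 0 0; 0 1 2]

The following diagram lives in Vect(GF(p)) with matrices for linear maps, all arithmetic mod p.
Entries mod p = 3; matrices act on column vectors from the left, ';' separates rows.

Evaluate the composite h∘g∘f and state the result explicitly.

Answer: [0 2; 0 1; 0 1]

Work:
  e0=⟨1,0⟩ f-->⟨0,0⟩ g-->⟨0,0,0⟩ h-->⟨0,0,0⟩
  e1=⟨0,1⟩ f-->⟨0,2⟩ g-->⟨1,0,2⟩ h-->⟨2,1,1⟩
⟦path⟧: [0 2; 0 1; 0 1]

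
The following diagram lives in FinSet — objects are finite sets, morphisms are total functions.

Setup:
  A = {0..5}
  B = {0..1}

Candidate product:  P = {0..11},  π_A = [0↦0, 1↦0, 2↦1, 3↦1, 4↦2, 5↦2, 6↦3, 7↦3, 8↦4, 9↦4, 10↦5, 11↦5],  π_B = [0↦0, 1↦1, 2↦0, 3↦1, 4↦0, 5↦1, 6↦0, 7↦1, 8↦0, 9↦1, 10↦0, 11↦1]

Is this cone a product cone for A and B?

Answer: VALID PRODUCT

Derivation:
|A|·|B| = 6·2 = 12;  |P| = 12
Check the pairing map k ↦ (π_A(k), π_B(k)):
  0 ↦ (0,0)
  1 ↦ (0,1)
  2 ↦ (1,0)
  3 ↦ (1,1)
  4 ↦ (2,0)
  5 ↦ (2,1)
  6 ↦ (3,0)
  7 ↦ (3,1)
  8 ↦ (4,0)
  9 ↦ (4,1)
  10 ↦ (5,0)
  11 ↦ (5,1)
distinct pairs in image: 12 / 12 needed
  → bijection onto A×B; projections well-typed.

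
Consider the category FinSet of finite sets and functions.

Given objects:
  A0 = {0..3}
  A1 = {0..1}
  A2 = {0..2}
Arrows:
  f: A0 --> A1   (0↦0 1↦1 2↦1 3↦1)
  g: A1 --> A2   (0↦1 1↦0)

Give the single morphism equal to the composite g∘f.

Answer: (0↦1 1↦0 2↦0 3↦0)

Trace:
  0 f-->0 g-->1
  1 f-->1 g-->0
  2 f-->1 g-->0
  3 f-->1 g-->0
result: (0↦1 1↦0 2↦0 3↦0)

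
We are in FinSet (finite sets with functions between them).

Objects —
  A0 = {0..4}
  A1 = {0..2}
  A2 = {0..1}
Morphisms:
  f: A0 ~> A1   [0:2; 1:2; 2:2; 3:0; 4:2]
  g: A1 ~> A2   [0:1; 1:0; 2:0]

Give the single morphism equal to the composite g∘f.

Answer: [0:0; 1:0; 2:0; 3:1; 4:0]

Derivation:
  0 f~>2 g~>0
  1 f~>2 g~>0
  2 f~>2 g~>0
  3 f~>0 g~>1
  4 f~>2 g~>0
composite: [0:0; 1:0; 2:0; 3:1; 4:0]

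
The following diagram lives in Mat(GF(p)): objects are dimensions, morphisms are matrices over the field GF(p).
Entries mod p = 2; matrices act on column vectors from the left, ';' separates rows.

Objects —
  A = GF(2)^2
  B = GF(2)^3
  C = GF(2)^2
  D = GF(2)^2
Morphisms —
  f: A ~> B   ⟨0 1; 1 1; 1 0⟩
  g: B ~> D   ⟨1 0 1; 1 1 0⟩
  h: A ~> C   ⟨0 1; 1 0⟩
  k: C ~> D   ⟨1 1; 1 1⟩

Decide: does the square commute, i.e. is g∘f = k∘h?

Along f;g (path 1):
  e0=[1,0] f~>[0,1,1] g~>[1,1]
  e1=[0,1] f~>[1,1,0] g~>[1,0]
  composite₁ = ⟨1 1; 1 0⟩
Along h;k (path 2):
  e0=[1,0] h~>[0,1] k~>[1,1]
  e1=[0,1] h~>[1,0] k~>[1,1]
  composite₂ = ⟨1 1; 1 1⟩
Equal? NO — does not commute

Answer: DOES NOT COMMUTE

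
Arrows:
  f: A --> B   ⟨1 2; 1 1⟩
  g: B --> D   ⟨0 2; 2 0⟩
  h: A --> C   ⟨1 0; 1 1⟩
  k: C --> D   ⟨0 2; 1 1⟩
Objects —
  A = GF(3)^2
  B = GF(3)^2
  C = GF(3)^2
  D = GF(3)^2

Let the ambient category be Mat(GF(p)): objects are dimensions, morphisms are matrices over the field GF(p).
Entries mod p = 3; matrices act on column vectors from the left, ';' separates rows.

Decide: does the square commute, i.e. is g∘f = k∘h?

Answer: COMMUTES

Trace:
Path 1 = f;g:
  e0=[1,0] f-->[1,1] g-->[2,2]
  e1=[0,1] f-->[2,1] g-->[2,1]
  composite₁ = ⟨2 2; 2 1⟩
Path 2 = h;k:
  e0=[1,0] h-->[1,1] k-->[2,2]
  e1=[0,1] h-->[0,1] k-->[2,1]
  composite₂ = ⟨2 2; 2 1⟩
Equal? YES — commutes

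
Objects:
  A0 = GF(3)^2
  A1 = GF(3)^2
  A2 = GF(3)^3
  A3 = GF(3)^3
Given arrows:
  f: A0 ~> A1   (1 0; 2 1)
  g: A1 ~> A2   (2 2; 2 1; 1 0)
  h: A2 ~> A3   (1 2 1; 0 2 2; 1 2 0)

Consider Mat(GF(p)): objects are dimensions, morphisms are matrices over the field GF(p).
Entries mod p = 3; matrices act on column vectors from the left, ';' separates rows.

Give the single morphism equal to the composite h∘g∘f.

Answer: (0 1; 1 2; 2 1)

Trace:
  e0=[1,0] f~>[1,2] g~>[0,1,1] h~>[0,1,2]
  e1=[0,1] f~>[0,1] g~>[2,1,0] h~>[1,2,1]
result: (0 1; 1 2; 2 1)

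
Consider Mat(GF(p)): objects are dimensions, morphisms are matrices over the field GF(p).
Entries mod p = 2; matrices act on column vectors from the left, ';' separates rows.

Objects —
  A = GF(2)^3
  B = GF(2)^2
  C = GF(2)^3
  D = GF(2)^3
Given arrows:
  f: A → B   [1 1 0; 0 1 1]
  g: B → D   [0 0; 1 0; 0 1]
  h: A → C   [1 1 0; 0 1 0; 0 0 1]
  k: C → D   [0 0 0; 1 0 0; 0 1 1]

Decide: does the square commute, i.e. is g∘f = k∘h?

Answer: COMMUTES

Work:
Along f;g (path 1):
  e0=[1,0,0] f→[1,0] g→[0,1,0]
  e1=[0,1,0] f→[1,1] g→[0,1,1]
  e2=[0,0,1] f→[0,1] g→[0,0,1]
  ⟦path⟧₁ = [0 0 0; 1 1 0; 0 1 1]
Along h;k (path 2):
  e0=[1,0,0] h→[1,0,0] k→[0,1,0]
  e1=[0,1,0] h→[1,1,0] k→[0,1,1]
  e2=[0,0,1] h→[0,0,1] k→[0,0,1]
  ⟦path⟧₂ = [0 0 0; 1 1 0; 0 1 1]
Equal? equal; square commutes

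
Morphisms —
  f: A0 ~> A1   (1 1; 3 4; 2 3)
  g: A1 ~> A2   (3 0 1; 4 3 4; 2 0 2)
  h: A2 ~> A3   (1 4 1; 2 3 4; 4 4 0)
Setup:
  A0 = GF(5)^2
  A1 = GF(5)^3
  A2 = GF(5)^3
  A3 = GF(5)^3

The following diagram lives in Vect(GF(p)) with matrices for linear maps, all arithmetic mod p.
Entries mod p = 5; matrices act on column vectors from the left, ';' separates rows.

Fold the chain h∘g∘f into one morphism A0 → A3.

  e0=(1,0) f~>(1,3,2) g~>(0,1,1) h~>(0,2,4)
  e1=(0,1) f~>(1,4,3) g~>(1,3,3) h~>(1,3,1)
result: (0 1; 2 3; 4 1)

Answer: (0 1; 2 3; 4 1)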